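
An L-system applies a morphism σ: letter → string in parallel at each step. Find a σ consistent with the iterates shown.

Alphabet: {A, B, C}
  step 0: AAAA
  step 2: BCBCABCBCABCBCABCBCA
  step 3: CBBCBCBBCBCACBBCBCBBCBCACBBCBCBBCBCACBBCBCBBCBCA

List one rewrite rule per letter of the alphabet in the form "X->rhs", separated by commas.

A->CA, B->CB, C->BCB

  step 2 ⇒ step 3: BCBCABCBCABCBCABCBCA ⇒ CB·BCB·CB·BCB·CA·CB·BCB·CB·BCB·CA·CB·BCB·CB·BCB·CA·CB·BCB·CB·BCB·CA
    A ↦ CA
    B ↦ CB
    C ↦ BCB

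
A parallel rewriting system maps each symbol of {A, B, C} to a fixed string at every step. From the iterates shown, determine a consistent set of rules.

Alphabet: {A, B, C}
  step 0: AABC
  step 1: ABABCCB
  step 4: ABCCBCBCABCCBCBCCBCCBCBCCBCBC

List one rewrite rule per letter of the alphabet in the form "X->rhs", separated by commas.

A->AB, B->C, C->CB

  step 0 ⇒ step 1: AABC ⇒ AB·AB·C·CB
    A ↦ AB
    B ↦ C
    C ↦ CB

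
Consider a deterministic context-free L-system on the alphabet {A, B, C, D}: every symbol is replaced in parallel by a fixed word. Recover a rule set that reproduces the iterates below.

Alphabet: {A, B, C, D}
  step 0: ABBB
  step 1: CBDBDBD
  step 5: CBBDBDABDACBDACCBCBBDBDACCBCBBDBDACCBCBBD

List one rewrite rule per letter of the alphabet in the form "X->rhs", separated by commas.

A->C, B->BD, C->CB, D->A

  step 0 ⇒ step 1: ABBB ⇒ C·BD·BD·BD
    A ↦ C
    B ↦ BD
    C ↦ CB  (constrained at step 1)
    D ↦ A  (constrained at step 1)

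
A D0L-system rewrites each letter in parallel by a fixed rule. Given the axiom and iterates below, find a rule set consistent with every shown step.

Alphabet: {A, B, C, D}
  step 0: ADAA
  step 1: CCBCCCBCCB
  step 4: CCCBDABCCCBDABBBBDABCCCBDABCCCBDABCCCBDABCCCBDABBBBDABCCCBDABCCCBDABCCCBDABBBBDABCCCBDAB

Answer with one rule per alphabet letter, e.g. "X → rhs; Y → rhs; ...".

A->CCB, B->DAB, C->B, D->C

  step 0 ⇒ step 1: ADAA ⇒ CCB·C·CCB·CCB
    A ↦ CCB
    D ↦ C
    B ↦ DAB  (constrained at step 1)
    C ↦ B  (constrained at step 1)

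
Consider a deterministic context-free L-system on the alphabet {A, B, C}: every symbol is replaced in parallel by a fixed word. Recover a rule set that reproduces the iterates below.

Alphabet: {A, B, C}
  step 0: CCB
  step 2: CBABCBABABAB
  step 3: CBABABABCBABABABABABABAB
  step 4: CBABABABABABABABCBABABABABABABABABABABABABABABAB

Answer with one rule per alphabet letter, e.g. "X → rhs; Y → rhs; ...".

  step 3 ⇒ step 4: CBABABABCBABABABABABABAB ⇒ CB·AB·AB·AB·AB·AB·AB·AB·CB·AB·AB·AB·AB·AB·AB·AB·AB·AB·AB·AB·AB·AB·AB·AB
    A ↦ AB
    B ↦ AB
    C ↦ CB

A->AB, B->AB, C->CB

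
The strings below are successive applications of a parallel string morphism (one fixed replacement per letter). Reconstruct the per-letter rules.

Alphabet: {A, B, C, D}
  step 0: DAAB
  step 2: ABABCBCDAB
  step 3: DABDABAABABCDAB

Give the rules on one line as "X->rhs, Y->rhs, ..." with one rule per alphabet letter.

  step 2 ⇒ step 3: ABABCBCDAB ⇒ D·AB·D·AB·A·AB·A·BC·D·AB
    A ↦ D
    B ↦ AB
    C ↦ A
    D ↦ BC

A->D, B->AB, C->A, D->BC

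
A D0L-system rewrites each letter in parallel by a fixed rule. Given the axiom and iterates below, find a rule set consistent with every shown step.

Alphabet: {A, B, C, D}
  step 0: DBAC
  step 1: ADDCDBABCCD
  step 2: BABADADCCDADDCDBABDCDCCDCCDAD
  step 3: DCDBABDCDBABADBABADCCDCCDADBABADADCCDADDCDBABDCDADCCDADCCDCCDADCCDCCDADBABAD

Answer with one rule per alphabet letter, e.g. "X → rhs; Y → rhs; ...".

A->BAB, B->DCD, C->CCD, D->AD

  step 2 ⇒ step 3: BABADADCCDADDCDBABDCDCCDCCDAD ⇒ DCD·BAB·DCD·BAB·AD·BAB·AD·CCD·CCD·AD·BAB·AD·AD·CCD·AD·DCD·BAB·DCD·AD·CCD·AD·CCD·CCD·AD·CCD·CCD·AD·BAB·AD
    A ↦ BAB
    B ↦ DCD
    C ↦ CCD
    D ↦ AD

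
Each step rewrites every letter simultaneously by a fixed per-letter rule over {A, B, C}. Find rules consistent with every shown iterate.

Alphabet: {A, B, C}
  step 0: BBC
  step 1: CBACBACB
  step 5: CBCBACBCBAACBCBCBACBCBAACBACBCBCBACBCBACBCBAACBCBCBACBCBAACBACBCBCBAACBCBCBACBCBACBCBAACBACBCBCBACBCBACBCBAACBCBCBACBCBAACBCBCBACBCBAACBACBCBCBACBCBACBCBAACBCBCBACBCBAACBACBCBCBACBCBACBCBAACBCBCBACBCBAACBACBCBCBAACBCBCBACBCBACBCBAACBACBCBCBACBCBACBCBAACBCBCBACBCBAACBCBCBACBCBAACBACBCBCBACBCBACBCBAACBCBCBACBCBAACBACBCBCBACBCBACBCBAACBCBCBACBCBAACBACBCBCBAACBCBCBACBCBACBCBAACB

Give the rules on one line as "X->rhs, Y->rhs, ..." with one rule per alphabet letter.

  step 0 ⇒ step 1: BBC ⇒ CBA·CBA·CB
    B ↦ CBA
    C ↦ CB
    A ↦ ACB  (constrained at step 1)

A->ACB, B->CBA, C->CB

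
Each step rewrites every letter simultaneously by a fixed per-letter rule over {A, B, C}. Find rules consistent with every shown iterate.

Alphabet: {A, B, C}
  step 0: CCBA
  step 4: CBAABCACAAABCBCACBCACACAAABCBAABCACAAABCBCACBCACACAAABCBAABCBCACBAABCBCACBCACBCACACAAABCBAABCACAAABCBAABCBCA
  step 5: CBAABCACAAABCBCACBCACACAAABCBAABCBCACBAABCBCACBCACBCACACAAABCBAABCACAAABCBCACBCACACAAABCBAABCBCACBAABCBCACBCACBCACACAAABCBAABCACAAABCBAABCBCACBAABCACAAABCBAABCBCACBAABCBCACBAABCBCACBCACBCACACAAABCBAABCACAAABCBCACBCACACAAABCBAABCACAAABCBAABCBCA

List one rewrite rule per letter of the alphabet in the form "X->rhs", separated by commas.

A->CA, B->AAB, C->CB

  step 4 ⇒ step 5: CBAABCACAAABCBCACBCACACAAABCBAABCACAAABCBCACBCACACAAABCBAABCBCACBAABCBCACBCACBCACACAAABCBAABCACAAABCBAABCBCA ⇒ CB·AAB·CA·CA·AAB·CB·CA·CB·CA·CA·CA·AAB·CB·AAB·CB·CA·CB·AAB·CB·CA·CB·CA·CB·CA·CA·CA·AAB·CB·AAB·CA·CA·AAB·CB·CA·CB·CA·CA·CA·AAB·CB·AAB·CB·CA·CB·AAB·CB·CA·CB·CA·CB·CA·CA·CA·AAB·CB·AAB·CA·CA·AAB·CB·AAB·CB·CA·CB·AAB·CA·CA·AAB·CB·AAB·CB·CA·CB·AAB·CB·CA·CB·AAB·CB·CA·CB·CA·CB·CA·CA·CA·AAB·CB·AAB·CA·CA·AAB·CB·CA·CB·CA·CA·CA·AAB·CB·AAB·CA·CA·AAB·CB·AAB·CB·CA
    A ↦ CA
    B ↦ AAB
    C ↦ CB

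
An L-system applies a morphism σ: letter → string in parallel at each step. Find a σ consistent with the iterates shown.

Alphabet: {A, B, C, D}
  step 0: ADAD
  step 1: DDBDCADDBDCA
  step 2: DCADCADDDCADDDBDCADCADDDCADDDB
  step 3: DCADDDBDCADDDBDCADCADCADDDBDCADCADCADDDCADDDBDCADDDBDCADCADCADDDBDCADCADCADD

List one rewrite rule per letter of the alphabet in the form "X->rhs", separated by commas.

  step 2 ⇒ step 3: DCADCADDDCADDDBDCADCADDDCADDDB ⇒ DCA·D·DDB·DCA·D·DDB·DCA·DCA·DCA·D·DDB·DCA·DCA·DCA·DD·DCA·D·DDB·DCA·D·DDB·DCA·DCA·DCA·D·DDB·DCA·DCA·DCA·DD
    A ↦ DDB
    B ↦ DD
    C ↦ D
    D ↦ DCA

A->DDB, B->DD, C->D, D->DCA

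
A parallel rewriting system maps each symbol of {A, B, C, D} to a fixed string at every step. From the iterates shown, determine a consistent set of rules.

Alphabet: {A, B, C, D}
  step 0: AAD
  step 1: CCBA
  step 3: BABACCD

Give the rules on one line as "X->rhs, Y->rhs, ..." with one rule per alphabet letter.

A->C, B->AA, C->D, D->BA

  step 0 ⇒ step 1: AAD ⇒ C·C·BA
    A ↦ C
    D ↦ BA
    B ↦ AA  (constrained at step 1)
    C ↦ D  (constrained at step 1)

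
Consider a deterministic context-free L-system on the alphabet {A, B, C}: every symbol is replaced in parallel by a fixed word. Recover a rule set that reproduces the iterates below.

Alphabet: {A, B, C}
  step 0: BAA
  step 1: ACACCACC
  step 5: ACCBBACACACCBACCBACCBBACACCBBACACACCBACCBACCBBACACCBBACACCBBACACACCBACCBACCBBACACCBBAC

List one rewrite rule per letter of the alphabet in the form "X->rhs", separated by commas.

A->ACC, B->AC, C->B

  step 0 ⇒ step 1: BAA ⇒ AC·ACC·ACC
    A ↦ ACC
    B ↦ AC
    C ↦ B  (constrained at step 1)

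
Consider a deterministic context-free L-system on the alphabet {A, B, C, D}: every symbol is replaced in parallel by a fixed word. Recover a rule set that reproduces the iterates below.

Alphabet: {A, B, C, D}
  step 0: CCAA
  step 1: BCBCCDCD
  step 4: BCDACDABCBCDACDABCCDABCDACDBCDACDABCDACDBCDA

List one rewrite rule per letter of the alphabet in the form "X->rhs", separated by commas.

  step 0 ⇒ step 1: CCAA ⇒ BC·BC·CD·CD
    A ↦ CD
    C ↦ BC
    B ↦ A  (constrained at step 1)
    D ↦ DA  (constrained at step 1)

A->CD, B->A, C->BC, D->DA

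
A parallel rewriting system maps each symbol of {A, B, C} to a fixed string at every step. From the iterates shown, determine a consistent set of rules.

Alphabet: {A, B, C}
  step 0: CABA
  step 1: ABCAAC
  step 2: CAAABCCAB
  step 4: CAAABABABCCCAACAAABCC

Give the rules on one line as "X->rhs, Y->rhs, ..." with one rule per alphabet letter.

A->C, B->AA, C->AB

  step 1 ⇒ step 2: ABCAAC ⇒ C·AA·AB·C·C·AB
    A ↦ C
    B ↦ AA
    C ↦ AB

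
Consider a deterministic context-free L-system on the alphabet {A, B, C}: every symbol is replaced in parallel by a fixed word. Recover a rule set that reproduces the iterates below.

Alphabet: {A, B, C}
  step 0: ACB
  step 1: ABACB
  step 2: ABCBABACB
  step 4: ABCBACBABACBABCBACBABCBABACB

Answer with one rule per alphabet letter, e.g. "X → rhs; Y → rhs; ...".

  step 1 ⇒ step 2: ABACB ⇒ AB·CB·AB·A·CB
    A ↦ AB
    B ↦ CB
    C ↦ A

A->AB, B->CB, C->A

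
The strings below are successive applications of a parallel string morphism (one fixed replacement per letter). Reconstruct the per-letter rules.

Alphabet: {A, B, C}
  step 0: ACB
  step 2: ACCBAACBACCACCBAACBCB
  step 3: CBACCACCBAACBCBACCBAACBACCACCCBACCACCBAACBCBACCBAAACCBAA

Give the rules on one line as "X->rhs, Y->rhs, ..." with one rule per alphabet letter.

  step 2 ⇒ step 3: ACCBAACBACCACCBAACBCB ⇒ CB·ACC·ACC·BAA·CB·CB·ACC·BAA·CB·ACC·ACC·CB·ACC·ACC·BAA·CB·CB·ACC·BAA·ACC·BAA
    A ↦ CB
    B ↦ BAA
    C ↦ ACC

A->CB, B->BAA, C->ACC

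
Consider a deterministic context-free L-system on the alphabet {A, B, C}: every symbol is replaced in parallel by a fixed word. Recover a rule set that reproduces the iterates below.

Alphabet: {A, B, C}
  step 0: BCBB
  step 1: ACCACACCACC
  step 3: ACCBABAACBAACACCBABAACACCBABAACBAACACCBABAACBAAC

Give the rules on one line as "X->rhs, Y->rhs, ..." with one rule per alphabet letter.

  step 0 ⇒ step 1: BCBB ⇒ ACC·AC·ACC·ACC
    B ↦ ACC
    C ↦ AC
    A ↦ BA  (constrained at step 1)

A->BA, B->ACC, C->AC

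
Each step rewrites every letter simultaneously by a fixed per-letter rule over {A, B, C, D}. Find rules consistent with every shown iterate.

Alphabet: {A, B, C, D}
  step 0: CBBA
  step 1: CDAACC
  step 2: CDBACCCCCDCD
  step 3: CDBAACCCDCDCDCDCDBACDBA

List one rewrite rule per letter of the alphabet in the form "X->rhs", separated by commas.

A->CC, B->A, C->CD, D->BA

  step 2 ⇒ step 3: CDBACCCCCDCD ⇒ CD·BA·A·CC·CD·CD·CD·CD·CD·BA·CD·BA
    A ↦ CC
    B ↦ A
    C ↦ CD
    D ↦ BA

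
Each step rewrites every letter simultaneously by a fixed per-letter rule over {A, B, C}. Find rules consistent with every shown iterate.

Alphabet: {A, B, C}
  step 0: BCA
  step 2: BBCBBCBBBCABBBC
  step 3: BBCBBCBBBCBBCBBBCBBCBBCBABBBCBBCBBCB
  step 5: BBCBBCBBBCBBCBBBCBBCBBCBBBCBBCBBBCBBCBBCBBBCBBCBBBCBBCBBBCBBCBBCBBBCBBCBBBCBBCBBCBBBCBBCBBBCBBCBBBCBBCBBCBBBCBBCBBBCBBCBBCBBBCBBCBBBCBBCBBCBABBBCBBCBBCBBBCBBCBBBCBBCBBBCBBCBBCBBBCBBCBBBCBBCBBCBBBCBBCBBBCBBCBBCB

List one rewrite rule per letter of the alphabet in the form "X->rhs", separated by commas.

  step 2 ⇒ step 3: BBCBBCBBBCABBBC ⇒ BBC·BBC·B·BBC·BBC·B·BBC·BBC·BBC·B·AB·BBC·BBC·BBC·B
    A ↦ AB
    B ↦ BBC
    C ↦ B

A->AB, B->BBC, C->B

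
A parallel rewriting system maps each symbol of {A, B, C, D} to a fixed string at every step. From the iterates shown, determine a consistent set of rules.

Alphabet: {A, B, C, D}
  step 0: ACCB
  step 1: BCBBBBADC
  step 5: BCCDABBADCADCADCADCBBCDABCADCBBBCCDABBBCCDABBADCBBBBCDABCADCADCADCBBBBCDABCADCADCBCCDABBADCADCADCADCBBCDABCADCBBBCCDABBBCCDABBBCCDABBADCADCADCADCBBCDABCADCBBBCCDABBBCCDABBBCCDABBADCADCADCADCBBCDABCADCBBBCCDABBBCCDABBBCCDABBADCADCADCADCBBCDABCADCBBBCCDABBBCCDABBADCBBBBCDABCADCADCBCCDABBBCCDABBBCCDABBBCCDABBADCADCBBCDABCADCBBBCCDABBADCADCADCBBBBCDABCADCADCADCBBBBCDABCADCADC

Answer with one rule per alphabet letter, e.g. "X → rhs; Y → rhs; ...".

  step 0 ⇒ step 1: ACCB ⇒ BC·BB·BB·ADC
    A ↦ BC
    B ↦ ADC
    C ↦ BB
    D ↦ CDA  (constrained at step 1)

A->BC, B->ADC, C->BB, D->CDA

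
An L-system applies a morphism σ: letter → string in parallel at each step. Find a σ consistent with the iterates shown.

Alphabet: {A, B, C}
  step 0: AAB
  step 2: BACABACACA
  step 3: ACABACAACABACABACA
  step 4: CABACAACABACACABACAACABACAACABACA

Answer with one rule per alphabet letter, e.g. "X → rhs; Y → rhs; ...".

A->CA, B->A, C->BA

  step 3 ⇒ step 4: ACABACAACABACABACA ⇒ CA·BA·CA·A·CA·BA·CA·CA·BA·CA·A·CA·BA·CA·A·CA·BA·CA
    A ↦ CA
    B ↦ A
    C ↦ BA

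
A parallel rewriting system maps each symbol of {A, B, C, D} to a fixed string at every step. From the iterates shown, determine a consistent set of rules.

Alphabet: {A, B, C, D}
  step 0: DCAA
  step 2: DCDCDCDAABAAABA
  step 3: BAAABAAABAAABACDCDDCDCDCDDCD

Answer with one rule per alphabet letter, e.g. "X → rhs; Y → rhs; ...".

  step 2 ⇒ step 3: DCDCDCDAABAAABA ⇒ BA·AA·BA·AA·BA·AA·BA·CD·CD·D·CD·CD·CD·D·CD
    A ↦ CD
    B ↦ D
    C ↦ AA
    D ↦ BA

A->CD, B->D, C->AA, D->BA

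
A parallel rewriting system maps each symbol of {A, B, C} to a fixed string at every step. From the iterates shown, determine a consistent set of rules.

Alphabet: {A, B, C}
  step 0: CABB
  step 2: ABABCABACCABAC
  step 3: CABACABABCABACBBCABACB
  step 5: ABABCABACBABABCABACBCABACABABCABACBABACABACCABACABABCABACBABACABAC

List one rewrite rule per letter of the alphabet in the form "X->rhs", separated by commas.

A->C, B->ABA, C->B

  step 2 ⇒ step 3: ABABCABACCABAC ⇒ C·ABA·C·ABA·B·C·ABA·C·B·B·C·ABA·C·B
    A ↦ C
    B ↦ ABA
    C ↦ B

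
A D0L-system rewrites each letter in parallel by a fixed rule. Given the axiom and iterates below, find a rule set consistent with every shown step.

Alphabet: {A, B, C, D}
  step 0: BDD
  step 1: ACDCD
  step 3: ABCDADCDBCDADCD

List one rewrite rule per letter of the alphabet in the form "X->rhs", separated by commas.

  step 0 ⇒ step 1: BDD ⇒ A·CD·CD
    B ↦ A
    D ↦ CD
    A ↦ B  (constrained at step 1)
    C ↦ AD  (constrained at step 1)

A->B, B->A, C->AD, D->CD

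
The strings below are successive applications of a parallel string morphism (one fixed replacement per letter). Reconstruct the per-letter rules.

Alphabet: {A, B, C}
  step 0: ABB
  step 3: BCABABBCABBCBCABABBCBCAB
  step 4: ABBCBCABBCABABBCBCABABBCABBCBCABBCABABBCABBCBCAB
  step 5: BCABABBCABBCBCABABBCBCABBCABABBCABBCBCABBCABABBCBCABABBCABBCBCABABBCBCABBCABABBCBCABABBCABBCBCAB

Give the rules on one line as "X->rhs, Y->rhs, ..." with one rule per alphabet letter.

  step 4 ⇒ step 5: ABBCBCABBCABABBCBCABABBCABBCBCABBCABABBCABBCBCAB ⇒ BC·AB·AB·BC·AB·BC·BC·AB·AB·BC·BC·AB·BC·AB·AB·BC·AB·BC·BC·AB·BC·AB·AB·BC·BC·AB·AB·BC·AB·BC·BC·AB·AB·BC·BC·AB·BC·AB·AB·BC·BC·AB·AB·BC·AB·BC·BC·AB
    A ↦ BC
    B ↦ AB
    C ↦ BC

A->BC, B->AB, C->BC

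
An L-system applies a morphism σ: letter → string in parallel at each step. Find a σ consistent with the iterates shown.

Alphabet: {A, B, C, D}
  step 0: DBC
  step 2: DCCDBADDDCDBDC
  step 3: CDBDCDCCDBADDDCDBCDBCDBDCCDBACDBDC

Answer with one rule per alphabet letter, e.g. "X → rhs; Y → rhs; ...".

  step 2 ⇒ step 3: DCCDBADDDCDBDC ⇒ CDB·DC·DC·CDB·A·DDD·CDB·CDB·CDB·DC·CDB·A·CDB·DC
    A ↦ DDD
    B ↦ A
    C ↦ DC
    D ↦ CDB

A->DDD, B->A, C->DC, D->CDB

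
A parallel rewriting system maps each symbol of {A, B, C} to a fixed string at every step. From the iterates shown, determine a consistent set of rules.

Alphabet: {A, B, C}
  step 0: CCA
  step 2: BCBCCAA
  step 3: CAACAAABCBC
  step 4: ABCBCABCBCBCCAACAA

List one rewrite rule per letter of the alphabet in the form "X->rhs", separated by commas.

  step 3 ⇒ step 4: CAACAAABCBC ⇒ A·BC·BC·A·BC·BC·BC·CA·A·CA·A
    A ↦ BC
    B ↦ CA
    C ↦ A

A->BC, B->CA, C->A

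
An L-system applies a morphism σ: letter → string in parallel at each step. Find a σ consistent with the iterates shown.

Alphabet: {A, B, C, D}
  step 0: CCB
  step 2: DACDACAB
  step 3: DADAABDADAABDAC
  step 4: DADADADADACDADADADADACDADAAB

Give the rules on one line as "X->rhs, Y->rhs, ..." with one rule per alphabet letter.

A->DA, B->C, C->AB, D->DA

  step 3 ⇒ step 4: DADAABDADAABDAC ⇒ DA·DA·DA·DA·DA·C·DA·DA·DA·DA·DA·C·DA·DA·AB
    A ↦ DA
    B ↦ C
    C ↦ AB
    D ↦ DA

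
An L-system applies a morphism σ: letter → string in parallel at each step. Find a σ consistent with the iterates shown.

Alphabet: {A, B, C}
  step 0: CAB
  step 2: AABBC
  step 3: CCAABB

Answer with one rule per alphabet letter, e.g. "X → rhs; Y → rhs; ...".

A->C, B->A, C->BB

  step 2 ⇒ step 3: AABBC ⇒ C·C·A·A·BB
    A ↦ C
    B ↦ A
    C ↦ BB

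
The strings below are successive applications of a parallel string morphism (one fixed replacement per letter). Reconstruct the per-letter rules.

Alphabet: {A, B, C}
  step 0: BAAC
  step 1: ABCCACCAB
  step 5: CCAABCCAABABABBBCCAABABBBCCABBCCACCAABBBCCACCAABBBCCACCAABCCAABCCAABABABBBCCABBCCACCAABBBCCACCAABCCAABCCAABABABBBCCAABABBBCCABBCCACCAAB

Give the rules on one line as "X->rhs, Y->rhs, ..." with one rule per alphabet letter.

  step 0 ⇒ step 1: BAAC ⇒ AB·CCA·CCA·B
    A ↦ CCA
    B ↦ AB
    C ↦ B

A->CCA, B->AB, C->B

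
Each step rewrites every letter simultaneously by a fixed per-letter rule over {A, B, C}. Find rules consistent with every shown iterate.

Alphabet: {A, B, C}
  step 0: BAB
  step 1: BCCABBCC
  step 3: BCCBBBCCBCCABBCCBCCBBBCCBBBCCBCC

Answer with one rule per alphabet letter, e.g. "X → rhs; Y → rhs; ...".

A->AB, B->BCC, C->B

  step 0 ⇒ step 1: BAB ⇒ BCC·AB·BCC
    A ↦ AB
    B ↦ BCC
    C ↦ B  (constrained at step 1)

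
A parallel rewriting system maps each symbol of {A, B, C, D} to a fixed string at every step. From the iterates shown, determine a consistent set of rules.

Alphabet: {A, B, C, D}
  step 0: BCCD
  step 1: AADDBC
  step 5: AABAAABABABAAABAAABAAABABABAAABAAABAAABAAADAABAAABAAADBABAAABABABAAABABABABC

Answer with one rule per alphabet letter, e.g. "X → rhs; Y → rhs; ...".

A->BA, B->AA, C->D, D->BC

  step 0 ⇒ step 1: BCCD ⇒ AA·D·D·BC
    B ↦ AA
    C ↦ D
    D ↦ BC
    A ↦ BA  (constrained at step 1)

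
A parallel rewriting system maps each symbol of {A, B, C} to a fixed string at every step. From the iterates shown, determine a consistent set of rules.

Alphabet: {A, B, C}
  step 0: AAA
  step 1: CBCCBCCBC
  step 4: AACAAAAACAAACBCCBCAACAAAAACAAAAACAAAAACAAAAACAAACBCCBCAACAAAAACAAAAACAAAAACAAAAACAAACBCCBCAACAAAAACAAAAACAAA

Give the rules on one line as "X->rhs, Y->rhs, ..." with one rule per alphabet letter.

  step 0 ⇒ step 1: AAA ⇒ CBC·CBC·CBC
    A ↦ CBC
    B ↦ CA  (constrained at step 1)
    C ↦ AA  (constrained at step 1)

A->CBC, B->CA, C->AA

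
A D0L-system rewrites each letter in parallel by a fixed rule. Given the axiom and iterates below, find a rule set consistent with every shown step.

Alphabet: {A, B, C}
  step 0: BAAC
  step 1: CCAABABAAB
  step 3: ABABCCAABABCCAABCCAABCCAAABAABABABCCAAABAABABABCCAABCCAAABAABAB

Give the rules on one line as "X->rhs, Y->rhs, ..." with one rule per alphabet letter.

A->AB, B->CCA, C->AAB

  step 0 ⇒ step 1: BAAC ⇒ CCA·AB·AB·AAB
    A ↦ AB
    B ↦ CCA
    C ↦ AAB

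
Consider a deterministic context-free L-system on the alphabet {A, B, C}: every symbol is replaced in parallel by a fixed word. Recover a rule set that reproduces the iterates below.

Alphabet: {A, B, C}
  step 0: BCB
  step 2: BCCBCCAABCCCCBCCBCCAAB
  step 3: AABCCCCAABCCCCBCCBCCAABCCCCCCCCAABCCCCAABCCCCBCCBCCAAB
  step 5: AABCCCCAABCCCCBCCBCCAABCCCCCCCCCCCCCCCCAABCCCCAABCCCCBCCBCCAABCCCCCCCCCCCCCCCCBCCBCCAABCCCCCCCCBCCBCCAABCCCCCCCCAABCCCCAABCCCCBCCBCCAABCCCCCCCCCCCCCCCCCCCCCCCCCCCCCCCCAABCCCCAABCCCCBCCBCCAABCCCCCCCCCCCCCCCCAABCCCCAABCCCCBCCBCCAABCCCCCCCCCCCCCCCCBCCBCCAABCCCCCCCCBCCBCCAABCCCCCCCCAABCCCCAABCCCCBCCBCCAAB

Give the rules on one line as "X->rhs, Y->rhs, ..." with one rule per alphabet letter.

A->BCC, B->AAB, C->CC

  step 2 ⇒ step 3: BCCBCCAABCCCCBCCBCCAAB ⇒ AAB·CC·CC·AAB·CC·CC·BCC·BCC·AAB·CC·CC·CC·CC·AAB·CC·CC·AAB·CC·CC·BCC·BCC·AAB
    A ↦ BCC
    B ↦ AAB
    C ↦ CC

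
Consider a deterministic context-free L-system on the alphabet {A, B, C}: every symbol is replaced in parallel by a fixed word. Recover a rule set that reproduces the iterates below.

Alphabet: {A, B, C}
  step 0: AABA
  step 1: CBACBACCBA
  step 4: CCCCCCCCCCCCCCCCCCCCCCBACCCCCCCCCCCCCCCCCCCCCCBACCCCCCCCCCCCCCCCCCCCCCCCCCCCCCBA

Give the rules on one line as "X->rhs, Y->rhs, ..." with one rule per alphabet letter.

A->CBA, B->C, C->CC

  step 0 ⇒ step 1: AABA ⇒ CBA·CBA·C·CBA
    A ↦ CBA
    B ↦ C
    C ↦ CC  (constrained at step 1)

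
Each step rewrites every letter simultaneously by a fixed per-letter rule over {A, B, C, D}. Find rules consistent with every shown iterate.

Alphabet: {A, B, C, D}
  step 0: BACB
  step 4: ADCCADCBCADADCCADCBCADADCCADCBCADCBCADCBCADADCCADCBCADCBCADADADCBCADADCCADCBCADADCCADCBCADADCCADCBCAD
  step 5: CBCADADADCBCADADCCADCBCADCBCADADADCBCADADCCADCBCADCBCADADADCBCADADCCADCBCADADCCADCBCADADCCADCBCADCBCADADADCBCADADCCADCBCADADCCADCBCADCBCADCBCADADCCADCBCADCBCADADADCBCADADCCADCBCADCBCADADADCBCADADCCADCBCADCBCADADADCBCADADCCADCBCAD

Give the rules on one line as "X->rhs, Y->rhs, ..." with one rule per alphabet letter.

A->CBC, B->CC, C->AD, D->AD

  step 4 ⇒ step 5: ADCCADCBCADADCCADCBCADADCCADCBCADCBCADCBCADADCCADCBCADCBCADADADCBCADADCCADCBCADADCCADCBCADADCCADCBCAD ⇒ CBC·AD·AD·AD·CBC·AD·AD·CC·AD·CBC·AD·CBC·AD·AD·AD·CBC·AD·AD·CC·AD·CBC·AD·CBC·AD·AD·AD·CBC·AD·AD·CC·AD·CBC·AD·AD·CC·AD·CBC·AD·AD·CC·AD·CBC·AD·CBC·AD·AD·AD·CBC·AD·AD·CC·AD·CBC·AD·AD·CC·AD·CBC·AD·CBC·AD·CBC·AD·AD·CC·AD·CBC·AD·CBC·AD·AD·AD·CBC·AD·AD·CC·AD·CBC·AD·CBC·AD·AD·AD·CBC·AD·AD·CC·AD·CBC·AD·CBC·AD·AD·AD·CBC·AD·AD·CC·AD·CBC·AD
    A ↦ CBC
    B ↦ CC
    C ↦ AD
    D ↦ AD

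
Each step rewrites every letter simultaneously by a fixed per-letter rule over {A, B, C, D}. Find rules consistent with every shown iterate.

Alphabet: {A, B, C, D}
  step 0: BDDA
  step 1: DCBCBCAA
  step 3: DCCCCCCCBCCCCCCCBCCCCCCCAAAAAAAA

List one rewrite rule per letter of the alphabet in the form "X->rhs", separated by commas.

A->AA, B->DC, C->CC, D->BC

  step 0 ⇒ step 1: BDDA ⇒ DC·BC·BC·AA
    A ↦ AA
    B ↦ DC
    D ↦ BC
    C ↦ CC  (constrained at step 1)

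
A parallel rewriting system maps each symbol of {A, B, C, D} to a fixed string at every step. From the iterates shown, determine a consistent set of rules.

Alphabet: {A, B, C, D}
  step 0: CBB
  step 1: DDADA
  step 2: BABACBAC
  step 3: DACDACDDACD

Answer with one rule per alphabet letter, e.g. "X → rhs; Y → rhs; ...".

A->C, B->DA, C->D, D->BA

  step 2 ⇒ step 3: BABACBAC ⇒ DA·C·DA·C·D·DA·C·D
    A ↦ C
    B ↦ DA
    C ↦ D
  step 1 ⇒ step 2: DDADA ⇒ BA·BA·C·BA·C
    D ↦ BA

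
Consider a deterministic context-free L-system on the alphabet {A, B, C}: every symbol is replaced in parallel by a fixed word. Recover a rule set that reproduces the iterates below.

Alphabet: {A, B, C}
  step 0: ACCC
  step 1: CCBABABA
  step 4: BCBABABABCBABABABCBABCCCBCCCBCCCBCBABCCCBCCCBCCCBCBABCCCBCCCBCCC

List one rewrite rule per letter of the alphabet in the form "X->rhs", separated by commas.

  step 0 ⇒ step 1: ACCC ⇒ CC·BA·BA·BA
    A ↦ CC
    C ↦ BA
    B ↦ BC  (constrained at step 1)

A->CC, B->BC, C->BA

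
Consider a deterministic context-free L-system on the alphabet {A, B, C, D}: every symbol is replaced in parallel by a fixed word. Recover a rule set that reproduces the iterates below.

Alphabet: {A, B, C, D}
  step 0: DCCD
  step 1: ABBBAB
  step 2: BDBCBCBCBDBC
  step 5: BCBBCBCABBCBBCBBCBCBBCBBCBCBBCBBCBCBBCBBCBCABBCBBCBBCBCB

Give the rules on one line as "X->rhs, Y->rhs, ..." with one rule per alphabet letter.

A->BD, B->BC, C->B, D->AB

  step 1 ⇒ step 2: ABBBAB ⇒ BD·BC·BC·BC·BD·BC
    A ↦ BD
    B ↦ BC
  step 0 ⇒ step 1: DCCD ⇒ AB·B·B·AB
    C ↦ B
  step 0 ⇒ step 1: DCCD ⇒ AB·B·B·AB
    D ↦ AB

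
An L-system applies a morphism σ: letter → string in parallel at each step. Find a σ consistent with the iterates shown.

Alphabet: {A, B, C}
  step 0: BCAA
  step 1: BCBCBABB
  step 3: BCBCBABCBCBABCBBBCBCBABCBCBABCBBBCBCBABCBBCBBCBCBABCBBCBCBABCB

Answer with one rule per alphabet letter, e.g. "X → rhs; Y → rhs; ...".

  step 0 ⇒ step 1: BCAA ⇒ BCB·CBA·B·B
    A ↦ B
    B ↦ BCB
    C ↦ CBA

A->B, B->BCB, C->CBA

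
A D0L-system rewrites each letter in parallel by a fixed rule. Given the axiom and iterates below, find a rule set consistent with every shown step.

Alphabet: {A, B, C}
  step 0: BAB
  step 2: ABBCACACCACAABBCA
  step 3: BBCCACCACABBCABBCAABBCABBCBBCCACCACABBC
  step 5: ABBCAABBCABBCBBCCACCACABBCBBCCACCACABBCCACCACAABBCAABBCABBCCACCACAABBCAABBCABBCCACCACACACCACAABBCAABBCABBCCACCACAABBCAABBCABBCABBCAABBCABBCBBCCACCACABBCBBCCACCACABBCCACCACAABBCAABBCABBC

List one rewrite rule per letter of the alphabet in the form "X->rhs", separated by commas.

A->BBC, B->CAC, C->A

  step 2 ⇒ step 3: ABBCACACCACAABBCA ⇒ BBC·CAC·CAC·A·BBC·A·BBC·A·A·BBC·A·BBC·BBC·CAC·CAC·A·BBC
    A ↦ BBC
    B ↦ CAC
    C ↦ A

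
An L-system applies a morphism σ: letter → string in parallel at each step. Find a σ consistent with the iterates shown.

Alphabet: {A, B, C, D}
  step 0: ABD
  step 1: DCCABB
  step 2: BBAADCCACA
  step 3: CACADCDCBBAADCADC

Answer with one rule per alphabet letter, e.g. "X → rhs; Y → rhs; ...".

A->DC, B->CA, C->A, D->BB

  step 2 ⇒ step 3: BBAADCCACA ⇒ CA·CA·DC·DC·BB·A·A·DC·A·DC
    A ↦ DC
    B ↦ CA
    C ↦ A
    D ↦ BB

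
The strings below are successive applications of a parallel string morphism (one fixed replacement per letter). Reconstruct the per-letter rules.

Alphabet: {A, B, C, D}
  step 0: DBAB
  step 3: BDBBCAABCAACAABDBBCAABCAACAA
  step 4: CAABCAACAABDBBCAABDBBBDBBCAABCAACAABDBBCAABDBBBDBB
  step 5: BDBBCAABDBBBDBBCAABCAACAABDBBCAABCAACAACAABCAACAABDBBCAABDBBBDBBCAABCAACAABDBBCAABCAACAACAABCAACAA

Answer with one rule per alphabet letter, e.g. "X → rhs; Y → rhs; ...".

A->B, B->CAA, C->BD, D->B

  step 4 ⇒ step 5: CAABCAACAABDBBCAABDBBBDBBCAABCAACAABDBBCAABDBBBDBB ⇒ BD·B·B·CAA·BD·B·B·BD·B·B·CAA·B·CAA·CAA·BD·B·B·CAA·B·CAA·CAA·CAA·B·CAA·CAA·BD·B·B·CAA·BD·B·B·BD·B·B·CAA·B·CAA·CAA·BD·B·B·CAA·B·CAA·CAA·CAA·B·CAA·CAA
    A ↦ B
    B ↦ CAA
    C ↦ BD
    D ↦ B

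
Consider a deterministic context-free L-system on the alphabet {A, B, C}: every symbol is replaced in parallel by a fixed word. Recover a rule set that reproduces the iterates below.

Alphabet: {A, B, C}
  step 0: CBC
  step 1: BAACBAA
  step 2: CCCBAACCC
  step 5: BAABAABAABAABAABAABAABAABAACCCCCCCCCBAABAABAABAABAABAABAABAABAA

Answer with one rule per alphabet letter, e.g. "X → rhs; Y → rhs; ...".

  step 1 ⇒ step 2: BAACBAA ⇒ C·C·C·BAA·C·C·C
    A ↦ C
    B ↦ C
    C ↦ BAA

A->C, B->C, C->BAA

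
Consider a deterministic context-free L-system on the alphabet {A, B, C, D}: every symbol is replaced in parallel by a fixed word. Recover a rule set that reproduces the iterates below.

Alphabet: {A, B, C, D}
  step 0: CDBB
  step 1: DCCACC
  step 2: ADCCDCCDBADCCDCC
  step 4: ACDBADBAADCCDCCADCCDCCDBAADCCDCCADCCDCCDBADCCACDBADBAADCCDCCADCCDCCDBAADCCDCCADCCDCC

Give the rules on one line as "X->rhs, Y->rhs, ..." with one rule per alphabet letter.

  step 1 ⇒ step 2: DCCACC ⇒ A·DCC·DCC·DBA·DCC·DCC
    A ↦ DBA
    C ↦ DCC
    D ↦ A
  step 0 ⇒ step 1: CDBB ⇒ DCC·A·C·C
    B ↦ C

A->DBA, B->C, C->DCC, D->A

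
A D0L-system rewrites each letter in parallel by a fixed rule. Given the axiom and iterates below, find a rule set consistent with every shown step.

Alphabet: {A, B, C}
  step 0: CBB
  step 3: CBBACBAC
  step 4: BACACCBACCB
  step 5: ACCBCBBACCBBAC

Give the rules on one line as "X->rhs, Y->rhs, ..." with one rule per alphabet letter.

  step 4 ⇒ step 5: BACACCBACCB ⇒ AC·C·B·C·B·B·AC·C·B·B·AC
    A ↦ C
    B ↦ AC
    C ↦ B

A->C, B->AC, C->B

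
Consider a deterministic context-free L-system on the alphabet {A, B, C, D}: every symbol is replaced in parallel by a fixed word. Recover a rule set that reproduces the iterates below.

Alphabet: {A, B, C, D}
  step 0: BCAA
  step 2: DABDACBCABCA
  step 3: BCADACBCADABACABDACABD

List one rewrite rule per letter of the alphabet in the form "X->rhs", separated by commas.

A->D, B->AC, C->AB, D->BCA

  step 2 ⇒ step 3: DABDACBCABCA ⇒ BCA·D·AC·BCA·D·AB·AC·AB·D·AC·AB·D
    A ↦ D
    B ↦ AC
    C ↦ AB
    D ↦ BCA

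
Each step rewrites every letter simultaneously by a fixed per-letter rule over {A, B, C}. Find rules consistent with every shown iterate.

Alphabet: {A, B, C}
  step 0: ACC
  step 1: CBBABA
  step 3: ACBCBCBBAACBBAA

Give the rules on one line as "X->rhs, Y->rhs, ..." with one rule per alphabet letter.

A->CB, B->A, C->BA

  step 0 ⇒ step 1: ACC ⇒ CB·BA·BA
    A ↦ CB
    C ↦ BA
    B ↦ A  (constrained at step 1)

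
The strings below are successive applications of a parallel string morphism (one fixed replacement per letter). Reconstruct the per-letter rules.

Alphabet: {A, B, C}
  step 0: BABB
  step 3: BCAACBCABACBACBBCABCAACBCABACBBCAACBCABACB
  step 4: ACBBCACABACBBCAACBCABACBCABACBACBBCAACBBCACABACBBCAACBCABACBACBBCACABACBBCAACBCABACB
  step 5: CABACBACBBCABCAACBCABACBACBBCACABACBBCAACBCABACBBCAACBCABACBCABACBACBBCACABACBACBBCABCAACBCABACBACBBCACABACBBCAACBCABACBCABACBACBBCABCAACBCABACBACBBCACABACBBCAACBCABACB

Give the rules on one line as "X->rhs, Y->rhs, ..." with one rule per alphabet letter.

A->CA, B->ACB, C->B

  step 4 ⇒ step 5: ACBBCACABACBBCAACBCABACBCABACBACBBCAACBBCACABACBBCAACBCABACBACBBCACABACBBCAACBCABACB ⇒ CA·B·ACB·ACB·B·CA·B·CA·ACB·CA·B·ACB·ACB·B·CA·CA·B·ACB·B·CA·ACB·CA·B·ACB·B·CA·ACB·CA·B·ACB·CA·B·ACB·ACB·B·CA·CA·B·ACB·ACB·B·CA·B·CA·ACB·CA·B·ACB·ACB·B·CA·CA·B·ACB·B·CA·ACB·CA·B·ACB·CA·B·ACB·ACB·B·CA·B·CA·ACB·CA·B·ACB·ACB·B·CA·CA·B·ACB·B·CA·ACB·CA·B·ACB
    A ↦ CA
    B ↦ ACB
    C ↦ B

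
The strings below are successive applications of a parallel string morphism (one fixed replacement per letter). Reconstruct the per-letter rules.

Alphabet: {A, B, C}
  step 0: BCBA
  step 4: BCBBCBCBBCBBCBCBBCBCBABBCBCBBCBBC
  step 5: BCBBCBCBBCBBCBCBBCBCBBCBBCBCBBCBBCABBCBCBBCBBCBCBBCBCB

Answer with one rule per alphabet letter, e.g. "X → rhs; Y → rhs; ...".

A->AB, B->BC, C->B

  step 4 ⇒ step 5: BCBBCBCBBCBBCBCBBCBCBABBCBCBBCBBC ⇒ BC·B·BC·BC·B·BC·B·BC·BC·B·BC·BC·B·BC·B·BC·BC·B·BC·B·BC·AB·BC·BC·B·BC·B·BC·BC·B·BC·BC·B
    A ↦ AB
    B ↦ BC
    C ↦ B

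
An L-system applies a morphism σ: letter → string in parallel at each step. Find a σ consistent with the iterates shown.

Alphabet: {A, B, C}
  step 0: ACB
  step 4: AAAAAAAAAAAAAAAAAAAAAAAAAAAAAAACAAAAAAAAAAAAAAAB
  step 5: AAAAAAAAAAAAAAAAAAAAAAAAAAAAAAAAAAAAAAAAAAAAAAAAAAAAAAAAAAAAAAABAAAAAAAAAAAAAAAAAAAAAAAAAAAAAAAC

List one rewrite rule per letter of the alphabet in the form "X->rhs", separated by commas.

  step 4 ⇒ step 5: AAAAAAAAAAAAAAAAAAAAAAAAAAAAAAACAAAAAAAAAAAAAAAB ⇒ AA·AA·AA·AA·AA·AA·AA·AA·AA·AA·AA·AA·AA·AA·AA·AA·AA·AA·AA·AA·AA·AA·AA·AA·AA·AA·AA·AA·AA·AA·AA·AB·AA·AA·AA·AA·AA·AA·AA·AA·AA·AA·AA·AA·AA·AA·AA·AC
    A ↦ AA
    B ↦ AC
    C ↦ AB

A->AA, B->AC, C->AB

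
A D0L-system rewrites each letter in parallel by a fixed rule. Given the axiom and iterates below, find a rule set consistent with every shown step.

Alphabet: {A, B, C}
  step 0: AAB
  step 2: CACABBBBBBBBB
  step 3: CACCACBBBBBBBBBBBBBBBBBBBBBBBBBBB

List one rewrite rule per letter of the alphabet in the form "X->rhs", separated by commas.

A->C, B->BBB, C->CA

  step 2 ⇒ step 3: CACABBBBBBBBB ⇒ CA·C·CA·C·BBB·BBB·BBB·BBB·BBB·BBB·BBB·BBB·BBB
    A ↦ C
    B ↦ BBB
    C ↦ CA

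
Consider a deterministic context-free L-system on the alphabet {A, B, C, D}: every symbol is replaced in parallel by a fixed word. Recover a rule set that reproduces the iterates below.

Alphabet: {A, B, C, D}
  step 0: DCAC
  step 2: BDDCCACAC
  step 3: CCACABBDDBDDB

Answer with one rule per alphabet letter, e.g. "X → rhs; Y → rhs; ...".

A->DD, B->C, C->B, D->CA

  step 2 ⇒ step 3: BDDCCACAC ⇒ C·CA·CA·B·B·DD·B·DD·B
    A ↦ DD
    B ↦ C
    C ↦ B
    D ↦ CA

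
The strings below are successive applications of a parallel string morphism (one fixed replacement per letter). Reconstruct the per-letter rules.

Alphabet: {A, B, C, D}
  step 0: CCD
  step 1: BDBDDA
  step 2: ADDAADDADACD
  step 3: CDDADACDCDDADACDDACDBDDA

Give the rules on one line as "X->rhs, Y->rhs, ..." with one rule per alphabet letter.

A->CD, B->AD, C->BD, D->DA

  step 2 ⇒ step 3: ADDAADDADACD ⇒ CD·DA·DA·CD·CD·DA·DA·CD·DA·CD·BD·DA
    A ↦ CD
    C ↦ BD
    D ↦ DA
  step 1 ⇒ step 2: BDBDDA ⇒ AD·DA·AD·DA·DA·CD
    B ↦ AD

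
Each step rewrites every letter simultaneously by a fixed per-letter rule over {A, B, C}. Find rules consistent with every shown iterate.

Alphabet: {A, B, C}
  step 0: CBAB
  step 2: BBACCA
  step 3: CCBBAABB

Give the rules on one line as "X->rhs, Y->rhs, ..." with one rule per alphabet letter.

A->BB, B->C, C->A

  step 2 ⇒ step 3: BBACCA ⇒ C·C·BB·A·A·BB
    A ↦ BB
    B ↦ C
    C ↦ A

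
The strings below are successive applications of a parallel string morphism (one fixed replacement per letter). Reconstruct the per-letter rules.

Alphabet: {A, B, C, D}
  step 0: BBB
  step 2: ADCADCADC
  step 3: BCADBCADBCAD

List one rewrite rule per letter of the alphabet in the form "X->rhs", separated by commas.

A->B, B->CD, C->AD, D->C

  step 2 ⇒ step 3: ADCADCADC ⇒ B·C·AD·B·C·AD·B·C·AD
    A ↦ B
    C ↦ AD
    D ↦ C
    B ↦ CD  (constrained at step 0)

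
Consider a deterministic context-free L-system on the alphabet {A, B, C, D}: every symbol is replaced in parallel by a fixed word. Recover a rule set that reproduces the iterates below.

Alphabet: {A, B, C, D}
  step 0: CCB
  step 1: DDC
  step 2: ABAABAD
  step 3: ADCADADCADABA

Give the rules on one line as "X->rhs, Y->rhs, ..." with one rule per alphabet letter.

A->AD, B->C, C->D, D->ABA

  step 2 ⇒ step 3: ABAABAD ⇒ AD·C·AD·AD·C·AD·ABA
    A ↦ AD
    B ↦ C
    D ↦ ABA
  step 0 ⇒ step 1: CCB ⇒ D·D·C
    C ↦ D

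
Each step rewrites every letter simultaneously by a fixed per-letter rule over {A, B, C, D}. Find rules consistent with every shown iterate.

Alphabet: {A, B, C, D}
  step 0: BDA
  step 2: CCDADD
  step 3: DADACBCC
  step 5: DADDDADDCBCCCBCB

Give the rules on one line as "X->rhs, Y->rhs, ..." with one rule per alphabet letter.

A->B, B->DD, C->DA, D->C

  step 2 ⇒ step 3: CCDADD ⇒ DA·DA·C·B·C·C
    A ↦ B
    C ↦ DA
    D ↦ C
    B ↦ DD  (constrained at step 0)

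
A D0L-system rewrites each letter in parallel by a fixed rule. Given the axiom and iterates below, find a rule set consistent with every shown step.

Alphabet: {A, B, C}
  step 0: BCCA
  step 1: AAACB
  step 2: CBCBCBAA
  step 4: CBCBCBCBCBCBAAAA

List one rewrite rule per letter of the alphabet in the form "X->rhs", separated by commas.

  step 1 ⇒ step 2: AAACB ⇒ CB·CB·CB·A·A
    A ↦ CB
    B ↦ A
    C ↦ A

A->CB, B->A, C->A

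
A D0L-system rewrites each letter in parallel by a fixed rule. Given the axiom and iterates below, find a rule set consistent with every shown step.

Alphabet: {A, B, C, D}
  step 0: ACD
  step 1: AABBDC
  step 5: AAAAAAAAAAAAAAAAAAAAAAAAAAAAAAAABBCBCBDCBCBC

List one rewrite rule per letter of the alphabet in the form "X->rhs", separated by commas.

  step 0 ⇒ step 1: ACD ⇒ AA·B·BDC
    A ↦ AA
    C ↦ B
    D ↦ BDC
    B ↦ C  (constrained at step 1)

A->AA, B->C, C->B, D->BDC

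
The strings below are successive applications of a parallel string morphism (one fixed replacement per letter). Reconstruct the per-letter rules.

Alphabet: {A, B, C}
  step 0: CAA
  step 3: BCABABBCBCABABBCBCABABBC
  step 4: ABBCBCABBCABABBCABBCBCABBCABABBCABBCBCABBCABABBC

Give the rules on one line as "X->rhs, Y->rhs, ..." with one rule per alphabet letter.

A->BC, B->AB, C->BC

  step 3 ⇒ step 4: BCABABBCBCABABBCBCABABBC ⇒ AB·BC·BC·AB·BC·AB·AB·BC·AB·BC·BC·AB·BC·AB·AB·BC·AB·BC·BC·AB·BC·AB·AB·BC
    A ↦ BC
    B ↦ AB
    C ↦ BC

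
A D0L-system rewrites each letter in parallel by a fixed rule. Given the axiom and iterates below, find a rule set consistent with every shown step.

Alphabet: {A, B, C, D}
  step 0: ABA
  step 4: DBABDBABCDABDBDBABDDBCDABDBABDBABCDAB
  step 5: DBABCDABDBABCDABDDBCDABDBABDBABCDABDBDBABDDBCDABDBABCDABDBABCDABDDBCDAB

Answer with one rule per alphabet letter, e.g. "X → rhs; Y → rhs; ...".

A->CD, B->AB, C->D, D->DB

  step 4 ⇒ step 5: DBABDBABCDABDBDBABDDBCDABDBABDBABCDAB ⇒ DB·AB·CD·AB·DB·AB·CD·AB·D·DB·CD·AB·DB·AB·DB·AB·CD·AB·DB·DB·AB·D·DB·CD·AB·DB·AB·CD·AB·DB·AB·CD·AB·D·DB·CD·AB
    A ↦ CD
    B ↦ AB
    C ↦ D
    D ↦ DB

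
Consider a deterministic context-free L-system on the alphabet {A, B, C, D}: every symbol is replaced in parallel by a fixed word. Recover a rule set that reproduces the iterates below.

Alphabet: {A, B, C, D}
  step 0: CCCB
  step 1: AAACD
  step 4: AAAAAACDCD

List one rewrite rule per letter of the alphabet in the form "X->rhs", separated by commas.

A->B, B->CD, C->A, D->A

  step 0 ⇒ step 1: CCCB ⇒ A·A·A·CD
    B ↦ CD
    C ↦ A
    A ↦ B  (constrained at step 1)
    D ↦ A  (constrained at step 1)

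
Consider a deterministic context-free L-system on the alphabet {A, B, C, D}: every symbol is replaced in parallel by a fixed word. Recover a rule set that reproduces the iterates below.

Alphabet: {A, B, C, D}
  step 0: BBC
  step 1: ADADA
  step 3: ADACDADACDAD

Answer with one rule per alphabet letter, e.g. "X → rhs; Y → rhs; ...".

  step 0 ⇒ step 1: BBC ⇒ AD·AD·A
    B ↦ AD
    C ↦ A
    A ↦ B  (constrained at step 1)
    D ↦ CD  (constrained at step 1)

A->B, B->AD, C->A, D->CD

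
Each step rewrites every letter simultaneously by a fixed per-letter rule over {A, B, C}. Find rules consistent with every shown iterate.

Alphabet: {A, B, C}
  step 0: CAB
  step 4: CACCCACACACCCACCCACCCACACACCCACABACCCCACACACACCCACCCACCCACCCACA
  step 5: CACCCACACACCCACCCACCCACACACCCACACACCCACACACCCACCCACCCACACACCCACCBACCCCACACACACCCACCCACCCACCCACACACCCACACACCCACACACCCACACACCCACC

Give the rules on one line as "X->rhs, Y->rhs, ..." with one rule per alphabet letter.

A->CC, B->BAC, C->CA

  step 4 ⇒ step 5: CACCCACACACCCACCCACCCACACACCCACABACCCCACACACACCCACCCACCCACCCACA ⇒ CA·CC·CA·CA·CA·CC·CA·CC·CA·CC·CA·CA·CA·CC·CA·CA·CA·CC·CA·CA·CA·CC·CA·CC·CA·CC·CA·CA·CA·CC·CA·CC·BAC·CC·CA·CA·CA·CA·CC·CA·CC·CA·CC·CA·CC·CA·CA·CA·CC·CA·CA·CA·CC·CA·CA·CA·CC·CA·CA·CA·CC·CA·CC
    A ↦ CC
    B ↦ BAC
    C ↦ CA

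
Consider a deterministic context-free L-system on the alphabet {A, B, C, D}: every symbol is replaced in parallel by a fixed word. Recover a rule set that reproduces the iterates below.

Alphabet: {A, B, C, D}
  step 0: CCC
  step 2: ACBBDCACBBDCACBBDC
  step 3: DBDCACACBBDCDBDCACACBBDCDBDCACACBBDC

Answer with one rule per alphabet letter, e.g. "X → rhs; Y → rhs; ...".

  step 2 ⇒ step 3: ACBBDCACBBDCACBBDC ⇒ D·BDC·AC·AC·B·BDC·D·BDC·AC·AC·B·BDC·D·BDC·AC·AC·B·BDC
    A ↦ D
    B ↦ AC
    C ↦ BDC
    D ↦ B

A->D, B->AC, C->BDC, D->B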